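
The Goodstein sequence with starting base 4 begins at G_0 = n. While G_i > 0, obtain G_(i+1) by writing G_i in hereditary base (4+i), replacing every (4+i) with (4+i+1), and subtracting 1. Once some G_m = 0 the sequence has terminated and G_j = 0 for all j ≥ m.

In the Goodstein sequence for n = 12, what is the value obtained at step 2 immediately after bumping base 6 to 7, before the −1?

17

i=0: 12 = 3·4 (b=4); 4→5: 3·5 = 15; 15−1 = 14
i=1: 14 = 2·5 + 4 (b=5); 5→6: 2·6 + 4 = 16; 16−1 = 15
i=2: 15 = 2·6 + 3 (b=6); 6→7: 2·7 + 3 = 17; 17−1 = 16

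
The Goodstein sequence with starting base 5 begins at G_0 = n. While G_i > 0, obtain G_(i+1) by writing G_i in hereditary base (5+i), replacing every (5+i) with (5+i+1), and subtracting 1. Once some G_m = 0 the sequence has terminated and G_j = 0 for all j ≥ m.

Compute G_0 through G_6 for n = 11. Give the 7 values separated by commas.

(0) 11|_5 = 2·5 + 1 ↦ 2·6 + 1|_6 = 13 ⇒ 12
(1) 12|_6 = 2·6 ↦ 2·7|_7 = 14 ⇒ 13
(2) 13|_7 = 7 + 6 ↦ 8 + 6|_8 = 14 ⇒ 13
(3) 13|_8 = 8 + 5 ↦ 9 + 5|_9 = 14 ⇒ 13
(4) 13|_9 = 9 + 4 ↦ 10 + 4|_10 = 14 ⇒ 13
(5) 13|_10 = 10 + 3 ↦ 11 + 3|_11 = 14 ⇒ 13

11, 12, 13, 13, 13, 13, 13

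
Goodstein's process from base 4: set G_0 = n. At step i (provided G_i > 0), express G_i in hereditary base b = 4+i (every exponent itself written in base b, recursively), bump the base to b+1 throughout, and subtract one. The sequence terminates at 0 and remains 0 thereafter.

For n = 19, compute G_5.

G_0 = 19. HB_4(19) = 4^2 + 3. Bump = 28. G_1 = 27.
G_1 = 27. HB_5(27) = 5^2 + 2. Bump = 38. G_2 = 37.
G_2 = 37. HB_6(37) = 6^2 + 1. Bump = 50. G_3 = 49.
G_3 = 49. HB_7(49) = 7^2. Bump = 64. G_4 = 63.
G_4 = 63. HB_8(63) = 7·8 + 7. Bump = 70. G_5 = 69.

69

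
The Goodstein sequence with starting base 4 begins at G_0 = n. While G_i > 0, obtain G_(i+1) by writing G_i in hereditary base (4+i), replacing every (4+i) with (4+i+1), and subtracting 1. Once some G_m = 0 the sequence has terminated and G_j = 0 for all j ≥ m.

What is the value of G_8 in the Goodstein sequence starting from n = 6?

1

base 4: 6 = 4 + 2; at 5: 5 + 2 = 7; next = 6
base 5: 6 = 5 + 1; at 6: 6 + 1 = 7; next = 6
base 6: 6 = 6; at 7: 7 = 7; next = 6
base 7: 6 = 6; at 8: 6 = 6; next = 5
base 8: 5 = 5; at 9: 5 = 5; next = 4
base 9: 4 = 4; at 10: 4 = 4; next = 3
base 10: 3 = 3; at 11: 3 = 3; next = 2
base 11: 2 = 2; at 12: 2 = 2; next = 1
base 12: 1 = 1; at 13: 1 = 1; next = 0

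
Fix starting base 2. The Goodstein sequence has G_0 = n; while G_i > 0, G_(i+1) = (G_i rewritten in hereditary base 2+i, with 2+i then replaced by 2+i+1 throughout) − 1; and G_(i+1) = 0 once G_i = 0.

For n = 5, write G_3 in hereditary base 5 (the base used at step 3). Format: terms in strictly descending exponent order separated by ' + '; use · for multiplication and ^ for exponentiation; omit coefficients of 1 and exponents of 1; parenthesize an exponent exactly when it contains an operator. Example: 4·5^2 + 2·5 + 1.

3·5^3 + 3·5^2 + 3·5 + 2

(0) 5|_2 = 2^2 + 1 ↦ 3^3 + 1|_3 = 28 ⇒ 27
(1) 27|_3 = 3^3 ↦ 4^4|_4 = 256 ⇒ 255
(2) 255|_4 = 3·4^3 + 3·4^2 + 3·4 + 3 ↦ 3·5^3 + 3·5^2 + 3·5 + 3|_5 = 468 ⇒ 467
(3) 467|_5 = 3·5^3 + 3·5^2 + 3·5 + 2 ↦ 3·6^3 + 3·6^2 + 3·6 + 2|_6 = 776 ⇒ 775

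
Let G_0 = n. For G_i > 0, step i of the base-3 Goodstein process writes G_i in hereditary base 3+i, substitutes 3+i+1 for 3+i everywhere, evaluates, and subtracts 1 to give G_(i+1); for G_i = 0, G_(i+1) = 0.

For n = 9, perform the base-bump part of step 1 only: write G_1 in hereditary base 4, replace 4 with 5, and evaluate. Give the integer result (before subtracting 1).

(0) 9|_3 = 3^2 ↦ 4^2|_4 = 16 ⇒ 15
(1) 15|_4 = 3·4 + 3 ↦ 3·5 + 3|_5 = 18 ⇒ 17

18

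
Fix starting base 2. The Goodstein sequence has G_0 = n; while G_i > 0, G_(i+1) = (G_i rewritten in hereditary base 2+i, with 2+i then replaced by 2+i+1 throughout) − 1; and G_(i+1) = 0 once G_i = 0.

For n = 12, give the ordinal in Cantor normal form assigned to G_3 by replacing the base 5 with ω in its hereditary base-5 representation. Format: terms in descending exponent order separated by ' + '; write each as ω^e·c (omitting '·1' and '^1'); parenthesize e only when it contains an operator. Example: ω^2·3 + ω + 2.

[0] 12 ≡ 2^(2 + 1) + 2^2 (base 2). Lift 3: 108. −1: 107.
[1] 107 ≡ 3^(3 + 1) + 2·3^2 + 2·3 + 2 (base 3). Lift 4: 1066. −1: 1065.
[2] 1065 ≡ 4^(4 + 1) + 2·4^2 + 2·4 + 1 (base 4). Lift 5: 15686. −1: 15685.
[3] 15685 ≡ 5^(5 + 1) + 2·5^2 + 2·5 (base 5). Lift 6: 280020. −1: 280019.

ω^(ω + 1) + ω^2·2 + ω·2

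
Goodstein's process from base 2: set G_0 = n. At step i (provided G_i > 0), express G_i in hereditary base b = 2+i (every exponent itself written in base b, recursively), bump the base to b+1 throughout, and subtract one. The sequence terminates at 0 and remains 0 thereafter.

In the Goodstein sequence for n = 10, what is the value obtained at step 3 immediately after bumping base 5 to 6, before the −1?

279936

G_0=10  [base 2] 2^(2 + 1) + 2  →[2↦3]→  3^(3 + 1) + 3 = 84  −1 ⇒ G_1=83
G_1=83  [base 3] 3^(3 + 1) + 2  →[3↦4]→  4^(4 + 1) + 2 = 1026  −1 ⇒ G_2=1025
G_2=1025  [base 4] 4^(4 + 1) + 1  →[4↦5]→  5^(5 + 1) + 1 = 15626  −1 ⇒ G_3=15625
G_3=15625  [base 5] 5^(5 + 1)  →[5↦6]→  6^(6 + 1) = 279936  −1 ⇒ G_4=279935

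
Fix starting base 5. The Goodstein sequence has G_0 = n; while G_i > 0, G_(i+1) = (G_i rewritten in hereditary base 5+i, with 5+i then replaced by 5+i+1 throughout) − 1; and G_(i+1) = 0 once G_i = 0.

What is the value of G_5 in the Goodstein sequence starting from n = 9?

(0) 9|_5 = 5 + 4 ↦ 6 + 4|_6 = 10 ⇒ 9
(1) 9|_6 = 6 + 3 ↦ 7 + 3|_7 = 10 ⇒ 9
(2) 9|_7 = 7 + 2 ↦ 8 + 2|_8 = 10 ⇒ 9
(3) 9|_8 = 8 + 1 ↦ 9 + 1|_9 = 10 ⇒ 9
(4) 9|_9 = 9 ↦ 10|_10 = 10 ⇒ 9

9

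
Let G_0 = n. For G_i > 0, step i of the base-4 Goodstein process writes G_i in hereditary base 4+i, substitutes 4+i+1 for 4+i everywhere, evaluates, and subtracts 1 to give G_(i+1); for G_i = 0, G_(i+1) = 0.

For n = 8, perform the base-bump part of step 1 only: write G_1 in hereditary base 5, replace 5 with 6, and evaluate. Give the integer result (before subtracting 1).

8 —HB4→ 2·4 —bump→ 2·5 = 10 —(−1)→ 9
9 —HB5→ 5 + 4 —bump→ 6 + 4 = 10 —(−1)→ 9

10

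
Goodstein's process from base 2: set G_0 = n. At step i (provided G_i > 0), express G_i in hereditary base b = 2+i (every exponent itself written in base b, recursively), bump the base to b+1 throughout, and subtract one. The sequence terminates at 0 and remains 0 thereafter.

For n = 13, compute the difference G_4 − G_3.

264619

i=0: 13 = 2^(2 + 1) + 2^2 + 1 (b=2); 2→3: 3^(3 + 1) + 3^3 + 1 = 109; 109−1 = 108
i=1: 108 = 3^(3 + 1) + 3^3 (b=3); 3→4: 4^(4 + 1) + 4^4 = 1280; 1280−1 = 1279
i=2: 1279 = 4^(4 + 1) + 3·4^3 + 3·4^2 + 3·4 + 3 (b=4); 4→5: 5^(5 + 1) + 3·5^3 + 3·5^2 + 3·5 + 3 = 16093; 16093−1 = 16092
i=3: 16092 = 5^(5 + 1) + 3·5^3 + 3·5^2 + 3·5 + 2 (b=5); 5→6: 6^(6 + 1) + 3·6^3 + 3·6^2 + 3·6 + 2 = 280712; 280712−1 = 280711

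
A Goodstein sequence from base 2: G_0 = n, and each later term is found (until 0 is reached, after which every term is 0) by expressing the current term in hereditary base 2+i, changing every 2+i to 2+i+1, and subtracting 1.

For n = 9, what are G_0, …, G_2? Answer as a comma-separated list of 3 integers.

9, 81, 1023

G_0=9  [base 2] 2^(2 + 1) + 1  →[2↦3]→  3^(3 + 1) + 1 = 82  −1 ⇒ G_1=81
G_1=81  [base 3] 3^(3 + 1)  →[3↦4]→  4^(4 + 1) = 1024  −1 ⇒ G_2=1023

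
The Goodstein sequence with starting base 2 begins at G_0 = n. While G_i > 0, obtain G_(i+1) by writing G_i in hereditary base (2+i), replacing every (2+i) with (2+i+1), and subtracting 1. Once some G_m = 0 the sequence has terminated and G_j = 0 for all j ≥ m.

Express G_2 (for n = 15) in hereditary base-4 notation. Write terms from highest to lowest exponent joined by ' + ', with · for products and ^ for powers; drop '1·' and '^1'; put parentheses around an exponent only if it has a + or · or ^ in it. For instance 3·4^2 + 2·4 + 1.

step 0: 15 = 2^(2 + 1) + 2^2 + 2 + 1; sub 3 for 2: 3^(3 + 1) + 3^3 + 3 + 1; = 112; G_1 = 112−1 = 111
step 1: 111 = 3^(3 + 1) + 3^3 + 3; sub 4 for 3: 4^(4 + 1) + 4^4 + 4; = 1284; G_2 = 1284−1 = 1283
step 2: 1283 = 4^(4 + 1) + 4^4 + 3; sub 5 for 4: 5^(5 + 1) + 5^5 + 3; = 18753; G_3 = 18753−1 = 18752

4^(4 + 1) + 4^4 + 3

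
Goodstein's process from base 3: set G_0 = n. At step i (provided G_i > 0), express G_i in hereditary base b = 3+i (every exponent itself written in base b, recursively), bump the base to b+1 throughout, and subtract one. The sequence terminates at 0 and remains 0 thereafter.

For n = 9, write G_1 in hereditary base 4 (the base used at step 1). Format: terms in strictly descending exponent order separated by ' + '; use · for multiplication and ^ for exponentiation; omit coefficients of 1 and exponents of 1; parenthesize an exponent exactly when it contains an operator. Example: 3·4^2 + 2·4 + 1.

3·4 + 3

(0) 9|_3 = 3^2 ↦ 4^2|_4 = 16 ⇒ 15
(1) 15|_4 = 3·4 + 3 ↦ 3·5 + 3|_5 = 18 ⇒ 17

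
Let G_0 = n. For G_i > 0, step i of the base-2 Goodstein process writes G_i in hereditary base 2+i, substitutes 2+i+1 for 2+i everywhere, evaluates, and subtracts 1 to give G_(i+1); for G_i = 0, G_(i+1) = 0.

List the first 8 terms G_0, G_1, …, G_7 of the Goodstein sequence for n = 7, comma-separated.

G_0 = 7. HB_2(7) = 2^2 + 2 + 1. Bump = 31. G_1 = 30.
G_1 = 30. HB_3(30) = 3^3 + 3. Bump = 260. G_2 = 259.
G_2 = 259. HB_4(259) = 4^4 + 3. Bump = 3128. G_3 = 3127.
G_3 = 3127. HB_5(3127) = 5^5 + 2. Bump = 46658. G_4 = 46657.
G_4 = 46657. HB_6(46657) = 6^6 + 1. Bump = 823544. G_5 = 823543.
G_5 = 823543. HB_7(823543) = 7^7. Bump = 16777216. G_6 = 16777215.
G_6 = 16777215. HB_8(16777215) = 7·8^7 + 7·8^6 + 7·8^5 + 7·8^4 + 7·8^3 + 7·8^2 + 7·8 + 7. Bump = 37665880. G_7 = 37665879.

7, 30, 259, 3127, 46657, 823543, 16777215, 37665879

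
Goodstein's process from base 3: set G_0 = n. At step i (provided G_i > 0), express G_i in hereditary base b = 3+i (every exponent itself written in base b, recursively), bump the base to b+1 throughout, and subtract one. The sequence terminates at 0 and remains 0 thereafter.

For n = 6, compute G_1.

7

base 3: 6 = 2·3; at 4: 2·4 = 8; next = 7
base 4: 7 = 4 + 3; at 5: 5 + 3 = 8; next = 7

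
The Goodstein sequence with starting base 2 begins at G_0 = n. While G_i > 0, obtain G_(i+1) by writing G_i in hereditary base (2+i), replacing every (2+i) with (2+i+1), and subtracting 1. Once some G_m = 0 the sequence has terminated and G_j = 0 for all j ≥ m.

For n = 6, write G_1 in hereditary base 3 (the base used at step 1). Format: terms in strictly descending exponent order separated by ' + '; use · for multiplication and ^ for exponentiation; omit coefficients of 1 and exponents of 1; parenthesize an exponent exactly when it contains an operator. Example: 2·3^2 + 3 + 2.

G_0=6  [base 2] 2^2 + 2  →[2↦3]→  3^3 + 3 = 30  −1 ⇒ G_1=29
G_1=29  [base 3] 3^3 + 2  →[3↦4]→  4^4 + 2 = 258  −1 ⇒ G_2=257

3^3 + 2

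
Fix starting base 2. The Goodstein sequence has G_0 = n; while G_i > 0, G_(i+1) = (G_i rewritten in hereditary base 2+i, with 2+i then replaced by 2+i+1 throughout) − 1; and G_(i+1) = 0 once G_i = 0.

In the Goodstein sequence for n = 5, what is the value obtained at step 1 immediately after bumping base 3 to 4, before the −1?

256

base 2: 5 = 2^2 + 1; at 3: 3^3 + 1 = 28; next = 27
base 3: 27 = 3^3; at 4: 4^4 = 256; next = 255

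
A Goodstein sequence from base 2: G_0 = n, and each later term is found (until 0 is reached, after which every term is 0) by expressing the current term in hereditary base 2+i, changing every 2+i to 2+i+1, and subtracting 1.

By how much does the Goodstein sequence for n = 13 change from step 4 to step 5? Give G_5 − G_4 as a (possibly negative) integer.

i=0: 13 = 2^(2 + 1) + 2^2 + 1 (b=2); 2→3: 3^(3 + 1) + 3^3 + 1 = 109; 109−1 = 108
i=1: 108 = 3^(3 + 1) + 3^3 (b=3); 3→4: 4^(4 + 1) + 4^4 = 1280; 1280−1 = 1279
i=2: 1279 = 4^(4 + 1) + 3·4^3 + 3·4^2 + 3·4 + 3 (b=4); 4→5: 5^(5 + 1) + 3·5^3 + 3·5^2 + 3·5 + 3 = 16093; 16093−1 = 16092
i=3: 16092 = 5^(5 + 1) + 3·5^3 + 3·5^2 + 3·5 + 2 (b=5); 5→6: 6^(6 + 1) + 3·6^3 + 3·6^2 + 3·6 + 2 = 280712; 280712−1 = 280711
i=4: 280711 = 6^(6 + 1) + 3·6^3 + 3·6^2 + 3·6 + 1 (b=6); 6→7: 7^(7 + 1) + 3·7^3 + 3·7^2 + 3·7 + 1 = 5765999; 5765999−1 = 5765998

5485287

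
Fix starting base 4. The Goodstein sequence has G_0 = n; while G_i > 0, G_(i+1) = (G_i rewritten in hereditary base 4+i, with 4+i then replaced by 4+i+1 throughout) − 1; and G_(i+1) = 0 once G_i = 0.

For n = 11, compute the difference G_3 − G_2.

i=0: 11 = 2·4 + 3 (b=4); 4→5: 2·5 + 3 = 13; 13−1 = 12
i=1: 12 = 2·5 + 2 (b=5); 5→6: 2·6 + 2 = 14; 14−1 = 13
i=2: 13 = 2·6 + 1 (b=6); 6→7: 2·7 + 1 = 15; 15−1 = 14

1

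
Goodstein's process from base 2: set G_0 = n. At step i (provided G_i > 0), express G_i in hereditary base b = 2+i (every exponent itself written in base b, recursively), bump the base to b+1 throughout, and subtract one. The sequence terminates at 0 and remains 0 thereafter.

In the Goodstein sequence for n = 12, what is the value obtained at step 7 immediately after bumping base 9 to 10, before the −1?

100000000212

(0) 12|_2 = 2^(2 + 1) + 2^2 ↦ 3^(3 + 1) + 3^3|_3 = 108 ⇒ 107
(1) 107|_3 = 3^(3 + 1) + 2·3^2 + 2·3 + 2 ↦ 4^(4 + 1) + 2·4^2 + 2·4 + 2|_4 = 1066 ⇒ 1065
(2) 1065|_4 = 4^(4 + 1) + 2·4^2 + 2·4 + 1 ↦ 5^(5 + 1) + 2·5^2 + 2·5 + 1|_5 = 15686 ⇒ 15685
(3) 15685|_5 = 5^(5 + 1) + 2·5^2 + 2·5 ↦ 6^(6 + 1) + 2·6^2 + 2·6|_6 = 280020 ⇒ 280019
(4) 280019|_6 = 6^(6 + 1) + 2·6^2 + 6 + 5 ↦ 7^(7 + 1) + 2·7^2 + 7 + 5|_7 = 5764911 ⇒ 5764910
(5) 5764910|_7 = 7^(7 + 1) + 2·7^2 + 7 + 4 ↦ 8^(8 + 1) + 2·8^2 + 8 + 4|_8 = 134217868 ⇒ 134217867
(6) 134217867|_8 = 8^(8 + 1) + 2·8^2 + 8 + 3 ↦ 9^(9 + 1) + 2·9^2 + 9 + 3|_9 = 3486784575 ⇒ 3486784574
(7) 3486784574|_9 = 9^(9 + 1) + 2·9^2 + 9 + 2 ↦ 10^(10 + 1) + 2·10^2 + 10 + 2|_10 = 100000000212 ⇒ 100000000211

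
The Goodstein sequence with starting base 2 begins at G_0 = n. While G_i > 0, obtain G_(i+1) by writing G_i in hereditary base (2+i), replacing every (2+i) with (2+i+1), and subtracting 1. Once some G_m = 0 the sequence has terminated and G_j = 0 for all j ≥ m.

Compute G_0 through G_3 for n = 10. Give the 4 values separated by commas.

10, 83, 1025, 15625

i=0: 10 = 2^(2 + 1) + 2 (b=2); 2→3: 3^(3 + 1) + 3 = 84; 84−1 = 83
i=1: 83 = 3^(3 + 1) + 2 (b=3); 3→4: 4^(4 + 1) + 2 = 1026; 1026−1 = 1025
i=2: 1025 = 4^(4 + 1) + 1 (b=4); 4→5: 5^(5 + 1) + 1 = 15626; 15626−1 = 15625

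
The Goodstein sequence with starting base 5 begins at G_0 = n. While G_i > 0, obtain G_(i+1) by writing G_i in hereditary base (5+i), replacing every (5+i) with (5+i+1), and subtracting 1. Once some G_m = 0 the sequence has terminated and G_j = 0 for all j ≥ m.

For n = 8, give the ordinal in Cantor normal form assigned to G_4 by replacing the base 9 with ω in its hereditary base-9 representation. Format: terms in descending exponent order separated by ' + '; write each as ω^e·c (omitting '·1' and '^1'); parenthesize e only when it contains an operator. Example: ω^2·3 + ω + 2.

8

i=0: 8 = 5 + 3 (b=5); 5→6: 6 + 3 = 9; 9−1 = 8
i=1: 8 = 6 + 2 (b=6); 6→7: 7 + 2 = 9; 9−1 = 8
i=2: 8 = 7 + 1 (b=7); 7→8: 8 + 1 = 9; 9−1 = 8
i=3: 8 = 8 (b=8); 8→9: 9 = 9; 9−1 = 8
i=4: 8 = 8 (b=9); 9→10: 8 = 8; 8−1 = 7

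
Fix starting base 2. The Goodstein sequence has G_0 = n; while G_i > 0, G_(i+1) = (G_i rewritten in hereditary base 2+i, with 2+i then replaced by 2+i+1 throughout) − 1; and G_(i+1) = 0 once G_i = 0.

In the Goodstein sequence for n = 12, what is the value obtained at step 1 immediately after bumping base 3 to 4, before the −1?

1066

12 —HB2→ 2^(2 + 1) + 2^2 —bump→ 3^(3 + 1) + 3^3 = 108 —(−1)→ 107
107 —HB3→ 3^(3 + 1) + 2·3^2 + 2·3 + 2 —bump→ 4^(4 + 1) + 2·4^2 + 2·4 + 2 = 1066 —(−1)→ 1065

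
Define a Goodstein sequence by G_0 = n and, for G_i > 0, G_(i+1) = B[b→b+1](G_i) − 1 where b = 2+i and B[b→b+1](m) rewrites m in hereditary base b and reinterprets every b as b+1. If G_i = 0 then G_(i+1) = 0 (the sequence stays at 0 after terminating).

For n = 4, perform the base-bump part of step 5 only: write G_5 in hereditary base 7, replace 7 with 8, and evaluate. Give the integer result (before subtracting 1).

G_0 = 4. HB_2(4) = 2^2. Bump = 27. G_1 = 26.
G_1 = 26. HB_3(26) = 2·3^2 + 2·3 + 2. Bump = 42. G_2 = 41.
G_2 = 41. HB_4(41) = 2·4^2 + 2·4 + 1. Bump = 61. G_3 = 60.
G_3 = 60. HB_5(60) = 2·5^2 + 2·5. Bump = 84. G_4 = 83.
G_4 = 83. HB_6(83) = 2·6^2 + 6 + 5. Bump = 110. G_5 = 109.
G_5 = 109. HB_7(109) = 2·7^2 + 7 + 4. Bump = 140. G_6 = 139.

140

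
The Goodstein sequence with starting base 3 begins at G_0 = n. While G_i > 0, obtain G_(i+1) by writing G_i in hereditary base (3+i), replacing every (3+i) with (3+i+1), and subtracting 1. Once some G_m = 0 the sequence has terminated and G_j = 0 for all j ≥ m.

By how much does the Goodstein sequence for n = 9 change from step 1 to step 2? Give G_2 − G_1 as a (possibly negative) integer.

2

9 —HB3→ 3^2 —bump→ 4^2 = 16 —(−1)→ 15
15 —HB4→ 3·4 + 3 —bump→ 3·5 + 3 = 18 —(−1)→ 17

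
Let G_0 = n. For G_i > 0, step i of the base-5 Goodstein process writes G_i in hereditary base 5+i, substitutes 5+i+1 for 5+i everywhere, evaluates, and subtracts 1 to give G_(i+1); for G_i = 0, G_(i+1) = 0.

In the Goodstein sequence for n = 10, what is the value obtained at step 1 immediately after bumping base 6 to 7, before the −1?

i=0: 10 = 2·5 (b=5); 5→6: 2·6 = 12; 12−1 = 11
i=1: 11 = 6 + 5 (b=6); 6→7: 7 + 5 = 12; 12−1 = 11

12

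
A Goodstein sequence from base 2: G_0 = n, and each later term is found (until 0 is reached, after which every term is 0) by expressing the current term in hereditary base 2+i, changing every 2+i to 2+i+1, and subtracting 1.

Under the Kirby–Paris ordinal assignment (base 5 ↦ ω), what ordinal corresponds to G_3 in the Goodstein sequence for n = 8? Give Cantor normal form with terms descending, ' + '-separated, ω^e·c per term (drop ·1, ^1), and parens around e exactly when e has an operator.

step 0: 8 = 2^(2 + 1); sub 3 for 2: 3^(3 + 1); = 81; G_1 = 81−1 = 80
step 1: 80 = 2·3^3 + 2·3^2 + 2·3 + 2; sub 4 for 3: 2·4^4 + 2·4^2 + 2·4 + 2; = 554; G_2 = 554−1 = 553
step 2: 553 = 2·4^4 + 2·4^2 + 2·4 + 1; sub 5 for 4: 2·5^5 + 2·5^2 + 2·5 + 1; = 6311; G_3 = 6311−1 = 6310

ω^ω·2 + ω^2·2 + ω·2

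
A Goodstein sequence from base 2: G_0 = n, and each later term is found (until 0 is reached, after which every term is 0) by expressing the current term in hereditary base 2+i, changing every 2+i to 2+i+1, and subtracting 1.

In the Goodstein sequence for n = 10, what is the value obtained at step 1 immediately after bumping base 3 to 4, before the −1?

1026

base 2: 10 = 2^(2 + 1) + 2; at 3: 3^(3 + 1) + 3 = 84; next = 83
base 3: 83 = 3^(3 + 1) + 2; at 4: 4^(4 + 1) + 2 = 1026; next = 1025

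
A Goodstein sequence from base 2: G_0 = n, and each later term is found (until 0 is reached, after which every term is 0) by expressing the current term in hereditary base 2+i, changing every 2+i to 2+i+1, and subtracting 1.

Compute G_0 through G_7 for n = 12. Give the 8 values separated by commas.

12, 107, 1065, 15685, 280019, 5764910, 134217867, 3486784574

base 2: 12 = 2^(2 + 1) + 2^2; at 3: 3^(3 + 1) + 3^3 = 108; next = 107
base 3: 107 = 3^(3 + 1) + 2·3^2 + 2·3 + 2; at 4: 4^(4 + 1) + 2·4^2 + 2·4 + 2 = 1066; next = 1065
base 4: 1065 = 4^(4 + 1) + 2·4^2 + 2·4 + 1; at 5: 5^(5 + 1) + 2·5^2 + 2·5 + 1 = 15686; next = 15685
base 5: 15685 = 5^(5 + 1) + 2·5^2 + 2·5; at 6: 6^(6 + 1) + 2·6^2 + 2·6 = 280020; next = 280019
base 6: 280019 = 6^(6 + 1) + 2·6^2 + 6 + 5; at 7: 7^(7 + 1) + 2·7^2 + 7 + 5 = 5764911; next = 5764910
base 7: 5764910 = 7^(7 + 1) + 2·7^2 + 7 + 4; at 8: 8^(8 + 1) + 2·8^2 + 8 + 4 = 134217868; next = 134217867
base 8: 134217867 = 8^(8 + 1) + 2·8^2 + 8 + 3; at 9: 9^(9 + 1) + 2·9^2 + 9 + 3 = 3486784575; next = 3486784574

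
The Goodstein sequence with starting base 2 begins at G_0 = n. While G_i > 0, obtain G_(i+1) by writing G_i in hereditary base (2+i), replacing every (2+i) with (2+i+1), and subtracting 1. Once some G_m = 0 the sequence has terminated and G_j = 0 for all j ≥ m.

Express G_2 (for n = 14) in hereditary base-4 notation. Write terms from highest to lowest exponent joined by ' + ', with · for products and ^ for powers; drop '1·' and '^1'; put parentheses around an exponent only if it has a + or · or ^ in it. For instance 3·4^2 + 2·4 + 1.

4^(4 + 1) + 4^4 + 1

[0] 14 ≡ 2^(2 + 1) + 2^2 + 2 (base 2). Lift 3: 111. −1: 110.
[1] 110 ≡ 3^(3 + 1) + 3^3 + 2 (base 3). Lift 4: 1282. −1: 1281.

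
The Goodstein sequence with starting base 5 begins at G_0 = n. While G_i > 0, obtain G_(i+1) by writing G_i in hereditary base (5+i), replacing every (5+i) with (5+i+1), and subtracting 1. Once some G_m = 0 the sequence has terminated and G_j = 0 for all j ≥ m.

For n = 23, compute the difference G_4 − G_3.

(0) 23|_5 = 4·5 + 3 ↦ 4·6 + 3|_6 = 27 ⇒ 26
(1) 26|_6 = 4·6 + 2 ↦ 4·7 + 2|_7 = 30 ⇒ 29
(2) 29|_7 = 4·7 + 1 ↦ 4·8 + 1|_8 = 33 ⇒ 32
(3) 32|_8 = 4·8 ↦ 4·9|_9 = 36 ⇒ 35

3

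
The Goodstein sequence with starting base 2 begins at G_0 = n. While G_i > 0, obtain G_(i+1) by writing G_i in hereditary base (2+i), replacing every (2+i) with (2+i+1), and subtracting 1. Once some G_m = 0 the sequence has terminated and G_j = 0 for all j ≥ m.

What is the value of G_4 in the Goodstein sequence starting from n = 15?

15 —HB2→ 2^(2 + 1) + 2^2 + 2 + 1 —bump→ 3^(3 + 1) + 3^3 + 3 + 1 = 112 —(−1)→ 111
111 —HB3→ 3^(3 + 1) + 3^3 + 3 —bump→ 4^(4 + 1) + 4^4 + 4 = 1284 —(−1)→ 1283
1283 —HB4→ 4^(4 + 1) + 4^4 + 3 —bump→ 5^(5 + 1) + 5^5 + 3 = 18753 —(−1)→ 18752
18752 —HB5→ 5^(5 + 1) + 5^5 + 2 —bump→ 6^(6 + 1) + 6^6 + 2 = 326594 —(−1)→ 326593
326593 —HB6→ 6^(6 + 1) + 6^6 + 1 —bump→ 7^(7 + 1) + 7^7 + 1 = 6588345 —(−1)→ 6588344

326593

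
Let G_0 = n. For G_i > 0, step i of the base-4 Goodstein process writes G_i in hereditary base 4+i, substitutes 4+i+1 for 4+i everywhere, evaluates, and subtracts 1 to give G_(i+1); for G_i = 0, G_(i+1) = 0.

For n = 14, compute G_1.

14 —HB4→ 3·4 + 2 —bump→ 3·5 + 2 = 17 —(−1)→ 16
16 —HB5→ 3·5 + 1 —bump→ 3·6 + 1 = 19 —(−1)→ 18

16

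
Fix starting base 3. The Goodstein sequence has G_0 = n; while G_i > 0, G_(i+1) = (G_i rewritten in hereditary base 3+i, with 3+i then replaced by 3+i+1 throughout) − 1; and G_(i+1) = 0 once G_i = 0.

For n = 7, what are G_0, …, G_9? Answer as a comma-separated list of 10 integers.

7, 8, 9, 9, 9, 9, 9, 9, 8, 7

step 0: 7 = 2·3 + 1; sub 4 for 3: 2·4 + 1; = 9; G_1 = 9−1 = 8
step 1: 8 = 2·4; sub 5 for 4: 2·5; = 10; G_2 = 10−1 = 9
step 2: 9 = 5 + 4; sub 6 for 5: 6 + 4; = 10; G_3 = 10−1 = 9
step 3: 9 = 6 + 3; sub 7 for 6: 7 + 3; = 10; G_4 = 10−1 = 9
step 4: 9 = 7 + 2; sub 8 for 7: 8 + 2; = 10; G_5 = 10−1 = 9
step 5: 9 = 8 + 1; sub 9 for 8: 9 + 1; = 10; G_6 = 10−1 = 9
step 6: 9 = 9; sub 10 for 9: 10; = 10; G_7 = 10−1 = 9
step 7: 9 = 9; sub 11 for 10: 9; = 9; G_8 = 9−1 = 8
step 8: 8 = 8; sub 12 for 11: 8; = 8; G_9 = 8−1 = 7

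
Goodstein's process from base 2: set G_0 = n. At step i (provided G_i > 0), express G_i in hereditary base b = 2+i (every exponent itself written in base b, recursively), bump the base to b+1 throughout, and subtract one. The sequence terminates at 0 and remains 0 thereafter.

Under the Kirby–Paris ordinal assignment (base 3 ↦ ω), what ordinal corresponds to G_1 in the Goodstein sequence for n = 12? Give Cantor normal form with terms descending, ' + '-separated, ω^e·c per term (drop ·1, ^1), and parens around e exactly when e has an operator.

ω^(ω + 1) + ω^2·2 + ω·2 + 2

G_0 = 12. HB_2(12) = 2^(2 + 1) + 2^2. Bump = 108. G_1 = 107.
G_1 = 107. HB_3(107) = 3^(3 + 1) + 2·3^2 + 2·3 + 2. Bump = 1066. G_2 = 1065.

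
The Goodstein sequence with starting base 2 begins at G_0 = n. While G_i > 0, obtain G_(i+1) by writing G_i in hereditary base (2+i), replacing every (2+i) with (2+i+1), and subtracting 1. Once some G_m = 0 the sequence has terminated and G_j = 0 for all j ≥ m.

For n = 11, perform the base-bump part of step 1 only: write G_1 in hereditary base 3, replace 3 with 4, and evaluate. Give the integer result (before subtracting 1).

1028

G_0=11  [base 2] 2^(2 + 1) + 2 + 1  →[2↦3]→  3^(3 + 1) + 3 + 1 = 85  −1 ⇒ G_1=84
G_1=84  [base 3] 3^(3 + 1) + 3  →[3↦4]→  4^(4 + 1) + 4 = 1028  −1 ⇒ G_2=1027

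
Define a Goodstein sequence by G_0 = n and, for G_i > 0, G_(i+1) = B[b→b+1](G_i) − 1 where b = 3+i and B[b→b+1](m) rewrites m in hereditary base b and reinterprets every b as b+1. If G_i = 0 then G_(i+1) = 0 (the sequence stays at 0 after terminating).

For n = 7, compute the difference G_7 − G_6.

0

base 3: 7 = 2·3 + 1; at 4: 2·4 + 1 = 9; next = 8
base 4: 8 = 2·4; at 5: 2·5 = 10; next = 9
base 5: 9 = 5 + 4; at 6: 6 + 4 = 10; next = 9
base 6: 9 = 6 + 3; at 7: 7 + 3 = 10; next = 9
base 7: 9 = 7 + 2; at 8: 8 + 2 = 10; next = 9
base 8: 9 = 8 + 1; at 9: 9 + 1 = 10; next = 9
base 9: 9 = 9; at 10: 10 = 10; next = 9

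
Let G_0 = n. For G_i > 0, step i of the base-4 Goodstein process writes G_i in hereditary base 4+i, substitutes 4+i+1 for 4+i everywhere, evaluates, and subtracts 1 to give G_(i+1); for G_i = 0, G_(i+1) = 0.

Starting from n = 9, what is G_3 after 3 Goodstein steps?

base 4: 9 = 2·4 + 1; at 5: 2·5 + 1 = 11; next = 10
base 5: 10 = 2·5; at 6: 2·6 = 12; next = 11
base 6: 11 = 6 + 5; at 7: 7 + 5 = 12; next = 11
base 7: 11 = 7 + 4; at 8: 8 + 4 = 12; next = 11

11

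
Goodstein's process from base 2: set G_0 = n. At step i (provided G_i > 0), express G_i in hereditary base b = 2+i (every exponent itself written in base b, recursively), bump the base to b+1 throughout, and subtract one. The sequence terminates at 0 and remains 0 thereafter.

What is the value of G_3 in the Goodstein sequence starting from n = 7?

3127

7 —HB2→ 2^2 + 2 + 1 —bump→ 3^3 + 3 + 1 = 31 —(−1)→ 30
30 —HB3→ 3^3 + 3 —bump→ 4^4 + 4 = 260 —(−1)→ 259
259 —HB4→ 4^4 + 3 —bump→ 5^5 + 3 = 3128 —(−1)→ 3127
3127 —HB5→ 5^5 + 2 —bump→ 6^6 + 2 = 46658 —(−1)→ 46657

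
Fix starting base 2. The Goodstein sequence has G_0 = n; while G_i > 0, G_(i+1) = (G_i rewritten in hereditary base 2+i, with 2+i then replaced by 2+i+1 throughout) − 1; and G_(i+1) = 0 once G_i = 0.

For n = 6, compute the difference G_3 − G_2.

2868

[0] 6 ≡ 2^2 + 2 (base 2). Lift 3: 30. −1: 29.
[1] 29 ≡ 3^3 + 2 (base 3). Lift 4: 258. −1: 257.
[2] 257 ≡ 4^4 + 1 (base 4). Lift 5: 3126. −1: 3125.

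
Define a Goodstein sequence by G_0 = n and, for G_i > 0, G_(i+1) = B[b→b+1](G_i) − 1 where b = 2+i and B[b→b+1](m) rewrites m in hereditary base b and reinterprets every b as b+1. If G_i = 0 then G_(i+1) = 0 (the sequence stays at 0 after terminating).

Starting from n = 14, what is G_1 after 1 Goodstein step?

110

base 2: 14 = 2^(2 + 1) + 2^2 + 2; at 3: 3^(3 + 1) + 3^3 + 3 = 111; next = 110
base 3: 110 = 3^(3 + 1) + 3^3 + 2; at 4: 4^(4 + 1) + 4^4 + 2 = 1282; next = 1281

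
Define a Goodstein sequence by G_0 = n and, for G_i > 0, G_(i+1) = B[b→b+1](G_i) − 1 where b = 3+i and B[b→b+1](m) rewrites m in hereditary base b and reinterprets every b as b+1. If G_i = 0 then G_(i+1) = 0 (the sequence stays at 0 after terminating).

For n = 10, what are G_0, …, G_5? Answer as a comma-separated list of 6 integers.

base 3: 10 = 3^2 + 1; at 4: 4^2 + 1 = 17; next = 16
base 4: 16 = 4^2; at 5: 5^2 = 25; next = 24
base 5: 24 = 4·5 + 4; at 6: 4·6 + 4 = 28; next = 27
base 6: 27 = 4·6 + 3; at 7: 4·7 + 3 = 31; next = 30
base 7: 30 = 4·7 + 2; at 8: 4·8 + 2 = 34; next = 33

10, 16, 24, 27, 30, 33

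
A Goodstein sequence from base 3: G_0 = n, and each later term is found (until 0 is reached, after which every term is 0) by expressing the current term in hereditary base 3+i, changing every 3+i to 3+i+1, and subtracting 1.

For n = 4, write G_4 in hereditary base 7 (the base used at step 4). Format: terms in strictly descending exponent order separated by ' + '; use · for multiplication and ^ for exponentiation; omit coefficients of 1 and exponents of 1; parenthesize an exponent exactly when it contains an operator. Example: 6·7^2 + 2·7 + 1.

2

(0) 4|_3 = 3 + 1 ↦ 4 + 1|_4 = 5 ⇒ 4
(1) 4|_4 = 4 ↦ 5|_5 = 5 ⇒ 4
(2) 4|_5 = 4 ↦ 4|_6 = 4 ⇒ 3
(3) 3|_6 = 3 ↦ 3|_7 = 3 ⇒ 2
(4) 2|_7 = 2 ↦ 2|_8 = 2 ⇒ 1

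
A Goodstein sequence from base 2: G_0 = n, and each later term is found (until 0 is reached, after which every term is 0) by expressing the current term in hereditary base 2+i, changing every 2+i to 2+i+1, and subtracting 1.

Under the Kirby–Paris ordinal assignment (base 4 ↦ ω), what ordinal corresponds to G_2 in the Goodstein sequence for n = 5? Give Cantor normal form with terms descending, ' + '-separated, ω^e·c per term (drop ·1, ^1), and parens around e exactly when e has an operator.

ω^3·3 + ω^2·3 + ω·3 + 3

base 2: 5 = 2^2 + 1; at 3: 3^3 + 1 = 28; next = 27
base 3: 27 = 3^3; at 4: 4^4 = 256; next = 255
base 4: 255 = 3·4^3 + 3·4^2 + 3·4 + 3; at 5: 3·5^3 + 3·5^2 + 3·5 + 3 = 468; next = 467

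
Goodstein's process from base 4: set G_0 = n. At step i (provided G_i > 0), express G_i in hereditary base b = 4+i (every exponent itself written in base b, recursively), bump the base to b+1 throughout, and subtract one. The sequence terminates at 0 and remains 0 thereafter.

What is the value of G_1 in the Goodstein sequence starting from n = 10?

11

G_0=10  [base 4] 2·4 + 2  →[4↦5]→  2·5 + 2 = 12  −1 ⇒ G_1=11
G_1=11  [base 5] 2·5 + 1  →[5↦6]→  2·6 + 1 = 13  −1 ⇒ G_2=12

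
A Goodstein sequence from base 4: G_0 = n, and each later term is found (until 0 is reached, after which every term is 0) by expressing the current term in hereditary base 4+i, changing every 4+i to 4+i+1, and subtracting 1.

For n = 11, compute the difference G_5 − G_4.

G_0 = 11. HB_4(11) = 2·4 + 3. Bump = 13. G_1 = 12.
G_1 = 12. HB_5(12) = 2·5 + 2. Bump = 14. G_2 = 13.
G_2 = 13. HB_6(13) = 2·6 + 1. Bump = 15. G_3 = 14.
G_3 = 14. HB_7(14) = 2·7. Bump = 16. G_4 = 15.
G_4 = 15. HB_8(15) = 8 + 7. Bump = 16. G_5 = 15.

0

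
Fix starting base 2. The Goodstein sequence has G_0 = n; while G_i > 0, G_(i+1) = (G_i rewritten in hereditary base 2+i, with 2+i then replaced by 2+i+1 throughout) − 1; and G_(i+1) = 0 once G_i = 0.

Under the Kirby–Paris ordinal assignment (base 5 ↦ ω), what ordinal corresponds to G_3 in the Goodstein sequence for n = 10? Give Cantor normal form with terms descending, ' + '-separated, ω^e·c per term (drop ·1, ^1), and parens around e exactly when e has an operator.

i=0: 10 = 2^(2 + 1) + 2 (b=2); 2→3: 3^(3 + 1) + 3 = 84; 84−1 = 83
i=1: 83 = 3^(3 + 1) + 2 (b=3); 3→4: 4^(4 + 1) + 2 = 1026; 1026−1 = 1025
i=2: 1025 = 4^(4 + 1) + 1 (b=4); 4→5: 5^(5 + 1) + 1 = 15626; 15626−1 = 15625
i=3: 15625 = 5^(5 + 1) (b=5); 5→6: 6^(6 + 1) = 279936; 279936−1 = 279935

ω^(ω + 1)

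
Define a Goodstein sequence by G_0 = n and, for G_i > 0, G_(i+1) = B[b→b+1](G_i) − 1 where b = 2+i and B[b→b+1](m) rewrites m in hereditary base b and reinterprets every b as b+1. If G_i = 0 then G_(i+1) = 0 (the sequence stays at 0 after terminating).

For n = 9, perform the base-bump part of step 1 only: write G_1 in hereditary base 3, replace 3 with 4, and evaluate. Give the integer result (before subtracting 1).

step 0: 9 = 2^(2 + 1) + 1; sub 3 for 2: 3^(3 + 1) + 1; = 82; G_1 = 82−1 = 81
step 1: 81 = 3^(3 + 1); sub 4 for 3: 4^(4 + 1); = 1024; G_2 = 1024−1 = 1023

1024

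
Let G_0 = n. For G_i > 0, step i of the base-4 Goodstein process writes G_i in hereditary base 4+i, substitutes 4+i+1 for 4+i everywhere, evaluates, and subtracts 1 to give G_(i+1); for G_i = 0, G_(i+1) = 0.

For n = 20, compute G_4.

65

G_0=20  [base 4] 4^2 + 4  →[4↦5]→  5^2 + 5 = 30  −1 ⇒ G_1=29
G_1=29  [base 5] 5^2 + 4  →[5↦6]→  6^2 + 4 = 40  −1 ⇒ G_2=39
G_2=39  [base 6] 6^2 + 3  →[6↦7]→  7^2 + 3 = 52  −1 ⇒ G_3=51
G_3=51  [base 7] 7^2 + 2  →[7↦8]→  8^2 + 2 = 66  −1 ⇒ G_4=65
G_4=65  [base 8] 8^2 + 1  →[8↦9]→  9^2 + 1 = 82  −1 ⇒ G_5=81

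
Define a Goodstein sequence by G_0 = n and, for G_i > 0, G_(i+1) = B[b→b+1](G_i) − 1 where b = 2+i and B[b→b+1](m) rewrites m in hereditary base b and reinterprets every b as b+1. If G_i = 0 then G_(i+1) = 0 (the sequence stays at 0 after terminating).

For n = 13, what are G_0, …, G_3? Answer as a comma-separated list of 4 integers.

i=0: 13 = 2^(2 + 1) + 2^2 + 1 (b=2); 2→3: 3^(3 + 1) + 3^3 + 1 = 109; 109−1 = 108
i=1: 108 = 3^(3 + 1) + 3^3 (b=3); 3→4: 4^(4 + 1) + 4^4 = 1280; 1280−1 = 1279
i=2: 1279 = 4^(4 + 1) + 3·4^3 + 3·4^2 + 3·4 + 3 (b=4); 4→5: 5^(5 + 1) + 3·5^3 + 3·5^2 + 3·5 + 3 = 16093; 16093−1 = 16092

13, 108, 1279, 16092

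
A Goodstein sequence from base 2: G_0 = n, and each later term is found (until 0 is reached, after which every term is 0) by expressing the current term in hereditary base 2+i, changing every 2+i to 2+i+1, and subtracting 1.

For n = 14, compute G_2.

G_0 = 14. HB_2(14) = 2^(2 + 1) + 2^2 + 2. Bump = 111. G_1 = 110.
G_1 = 110. HB_3(110) = 3^(3 + 1) + 3^3 + 2. Bump = 1282. G_2 = 1281.
G_2 = 1281. HB_4(1281) = 4^(4 + 1) + 4^4 + 1. Bump = 18751. G_3 = 18750.

1281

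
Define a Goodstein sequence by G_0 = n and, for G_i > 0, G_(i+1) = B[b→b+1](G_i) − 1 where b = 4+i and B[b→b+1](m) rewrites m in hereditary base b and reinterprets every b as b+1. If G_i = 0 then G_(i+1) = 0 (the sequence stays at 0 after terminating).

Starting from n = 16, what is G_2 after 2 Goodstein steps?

27

16 —HB4→ 4^2 —bump→ 5^2 = 25 —(−1)→ 24
24 —HB5→ 4·5 + 4 —bump→ 4·6 + 4 = 28 —(−1)→ 27
27 —HB6→ 4·6 + 3 —bump→ 4·7 + 3 = 31 —(−1)→ 30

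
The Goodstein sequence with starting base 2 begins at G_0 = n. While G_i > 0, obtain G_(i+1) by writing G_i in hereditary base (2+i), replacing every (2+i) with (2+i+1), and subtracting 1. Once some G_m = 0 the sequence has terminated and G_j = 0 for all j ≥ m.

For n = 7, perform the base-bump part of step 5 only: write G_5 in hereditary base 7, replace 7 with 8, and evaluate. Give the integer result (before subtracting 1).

16777216

step 0: 7 = 2^2 + 2 + 1; sub 3 for 2: 3^3 + 3 + 1; = 31; G_1 = 31−1 = 30
step 1: 30 = 3^3 + 3; sub 4 for 3: 4^4 + 4; = 260; G_2 = 260−1 = 259
step 2: 259 = 4^4 + 3; sub 5 for 4: 5^5 + 3; = 3128; G_3 = 3128−1 = 3127
step 3: 3127 = 5^5 + 2; sub 6 for 5: 6^6 + 2; = 46658; G_4 = 46658−1 = 46657
step 4: 46657 = 6^6 + 1; sub 7 for 6: 7^7 + 1; = 823544; G_5 = 823544−1 = 823543
step 5: 823543 = 7^7; sub 8 for 7: 8^8; = 16777216; G_6 = 16777216−1 = 16777215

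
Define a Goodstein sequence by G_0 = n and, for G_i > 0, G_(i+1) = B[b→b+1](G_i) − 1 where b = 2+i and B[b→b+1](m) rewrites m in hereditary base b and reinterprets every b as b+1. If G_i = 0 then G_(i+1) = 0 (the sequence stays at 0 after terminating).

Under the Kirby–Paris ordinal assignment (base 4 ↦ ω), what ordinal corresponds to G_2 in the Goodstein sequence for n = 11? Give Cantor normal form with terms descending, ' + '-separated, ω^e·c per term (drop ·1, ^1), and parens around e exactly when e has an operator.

ω^(ω + 1) + 3

11 —HB2→ 2^(2 + 1) + 2 + 1 —bump→ 3^(3 + 1) + 3 + 1 = 85 —(−1)→ 84
84 —HB3→ 3^(3 + 1) + 3 —bump→ 4^(4 + 1) + 4 = 1028 —(−1)→ 1027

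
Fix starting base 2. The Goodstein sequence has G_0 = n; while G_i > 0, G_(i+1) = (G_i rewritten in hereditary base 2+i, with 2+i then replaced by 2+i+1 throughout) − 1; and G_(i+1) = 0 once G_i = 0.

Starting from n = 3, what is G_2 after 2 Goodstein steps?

3

3 —HB2→ 2 + 1 —bump→ 3 + 1 = 4 —(−1)→ 3
3 —HB3→ 3 —bump→ 4 = 4 —(−1)→ 3
3 —HB4→ 3 —bump→ 3 = 3 —(−1)→ 2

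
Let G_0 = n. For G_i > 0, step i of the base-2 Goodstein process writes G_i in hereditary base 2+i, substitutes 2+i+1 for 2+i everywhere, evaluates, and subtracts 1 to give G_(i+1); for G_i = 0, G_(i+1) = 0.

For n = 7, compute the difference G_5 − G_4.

776886

G_0 = 7. HB_2(7) = 2^2 + 2 + 1. Bump = 31. G_1 = 30.
G_1 = 30. HB_3(30) = 3^3 + 3. Bump = 260. G_2 = 259.
G_2 = 259. HB_4(259) = 4^4 + 3. Bump = 3128. G_3 = 3127.
G_3 = 3127. HB_5(3127) = 5^5 + 2. Bump = 46658. G_4 = 46657.
G_4 = 46657. HB_6(46657) = 6^6 + 1. Bump = 823544. G_5 = 823543.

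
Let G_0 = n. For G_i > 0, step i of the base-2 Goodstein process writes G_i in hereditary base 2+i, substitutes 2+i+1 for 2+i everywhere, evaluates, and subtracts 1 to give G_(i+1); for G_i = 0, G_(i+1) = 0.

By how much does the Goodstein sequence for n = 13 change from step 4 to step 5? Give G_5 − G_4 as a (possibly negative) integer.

G_0 = 13. HB_2(13) = 2^(2 + 1) + 2^2 + 1. Bump = 109. G_1 = 108.
G_1 = 108. HB_3(108) = 3^(3 + 1) + 3^3. Bump = 1280. G_2 = 1279.
G_2 = 1279. HB_4(1279) = 4^(4 + 1) + 3·4^3 + 3·4^2 + 3·4 + 3. Bump = 16093. G_3 = 16092.
G_3 = 16092. HB_5(16092) = 5^(5 + 1) + 3·5^3 + 3·5^2 + 3·5 + 2. Bump = 280712. G_4 = 280711.
G_4 = 280711. HB_6(280711) = 6^(6 + 1) + 3·6^3 + 3·6^2 + 3·6 + 1. Bump = 5765999. G_5 = 5765998.

5485287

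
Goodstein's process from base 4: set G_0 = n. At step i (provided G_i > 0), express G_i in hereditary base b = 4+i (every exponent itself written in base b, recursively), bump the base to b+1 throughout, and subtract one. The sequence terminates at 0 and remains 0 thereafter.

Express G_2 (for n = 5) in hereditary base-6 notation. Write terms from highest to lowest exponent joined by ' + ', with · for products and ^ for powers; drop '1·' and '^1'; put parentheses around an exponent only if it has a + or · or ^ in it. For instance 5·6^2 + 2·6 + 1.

i=0: 5 = 4 + 1 (b=4); 4→5: 5 + 1 = 6; 6−1 = 5
i=1: 5 = 5 (b=5); 5→6: 6 = 6; 6−1 = 5
i=2: 5 = 5 (b=6); 6→7: 5 = 5; 5−1 = 4

5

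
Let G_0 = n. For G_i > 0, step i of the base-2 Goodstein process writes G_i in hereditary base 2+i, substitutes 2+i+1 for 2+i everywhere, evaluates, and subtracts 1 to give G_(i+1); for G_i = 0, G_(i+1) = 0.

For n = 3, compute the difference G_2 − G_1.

(0) 3|_2 = 2 + 1 ↦ 3 + 1|_3 = 4 ⇒ 3
(1) 3|_3 = 3 ↦ 4|_4 = 4 ⇒ 3

0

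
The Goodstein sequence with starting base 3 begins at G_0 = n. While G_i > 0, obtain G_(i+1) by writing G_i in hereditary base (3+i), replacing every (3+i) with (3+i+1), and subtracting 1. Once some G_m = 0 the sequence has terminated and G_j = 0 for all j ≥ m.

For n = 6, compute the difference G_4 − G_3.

base 3: 6 = 2·3; at 4: 2·4 = 8; next = 7
base 4: 7 = 4 + 3; at 5: 5 + 3 = 8; next = 7
base 5: 7 = 5 + 2; at 6: 6 + 2 = 8; next = 7
base 6: 7 = 6 + 1; at 7: 7 + 1 = 8; next = 7

0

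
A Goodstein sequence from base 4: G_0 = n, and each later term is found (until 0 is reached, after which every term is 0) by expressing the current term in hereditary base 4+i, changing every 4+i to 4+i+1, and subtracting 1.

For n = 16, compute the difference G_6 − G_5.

3

base 4: 16 = 4^2; at 5: 5^2 = 25; next = 24
base 5: 24 = 4·5 + 4; at 6: 4·6 + 4 = 28; next = 27
base 6: 27 = 4·6 + 3; at 7: 4·7 + 3 = 31; next = 30
base 7: 30 = 4·7 + 2; at 8: 4·8 + 2 = 34; next = 33
base 8: 33 = 4·8 + 1; at 9: 4·9 + 1 = 37; next = 36
base 9: 36 = 4·9; at 10: 4·10 = 40; next = 39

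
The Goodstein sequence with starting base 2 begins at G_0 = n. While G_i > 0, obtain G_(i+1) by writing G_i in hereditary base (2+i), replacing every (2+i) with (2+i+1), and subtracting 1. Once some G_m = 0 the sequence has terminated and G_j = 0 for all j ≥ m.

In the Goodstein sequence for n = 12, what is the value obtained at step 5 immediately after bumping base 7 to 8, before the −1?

(0) 12|_2 = 2^(2 + 1) + 2^2 ↦ 3^(3 + 1) + 3^3|_3 = 108 ⇒ 107
(1) 107|_3 = 3^(3 + 1) + 2·3^2 + 2·3 + 2 ↦ 4^(4 + 1) + 2·4^2 + 2·4 + 2|_4 = 1066 ⇒ 1065
(2) 1065|_4 = 4^(4 + 1) + 2·4^2 + 2·4 + 1 ↦ 5^(5 + 1) + 2·5^2 + 2·5 + 1|_5 = 15686 ⇒ 15685
(3) 15685|_5 = 5^(5 + 1) + 2·5^2 + 2·5 ↦ 6^(6 + 1) + 2·6^2 + 2·6|_6 = 280020 ⇒ 280019
(4) 280019|_6 = 6^(6 + 1) + 2·6^2 + 6 + 5 ↦ 7^(7 + 1) + 2·7^2 + 7 + 5|_7 = 5764911 ⇒ 5764910
(5) 5764910|_7 = 7^(7 + 1) + 2·7^2 + 7 + 4 ↦ 8^(8 + 1) + 2·8^2 + 8 + 4|_8 = 134217868 ⇒ 134217867

134217868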